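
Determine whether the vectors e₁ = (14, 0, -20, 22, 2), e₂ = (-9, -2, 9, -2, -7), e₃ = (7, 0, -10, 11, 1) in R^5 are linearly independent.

linearly dependent

Row-reduce the matrix whose columns are e₁, e₂, e₃.
The reduction yields 2 nonzero rows, so the rank is 2.
Since rank 2 < 3, the set is linearly dependent.
Indeed e₁ - 2e₃ = 0.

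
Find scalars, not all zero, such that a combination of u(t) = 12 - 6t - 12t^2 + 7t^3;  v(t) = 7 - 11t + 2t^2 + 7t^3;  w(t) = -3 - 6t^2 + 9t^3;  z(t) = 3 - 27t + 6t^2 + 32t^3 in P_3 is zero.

u - 3v - 2w + z = 0

Take coordinates with respect to {1, t, …, t^3}.
Write the vectors as columns of a matrix and find a nonzero vector in its null space.
The free variable yields coefficients (1, -3, -2, 1) (any nonzero multiple also works).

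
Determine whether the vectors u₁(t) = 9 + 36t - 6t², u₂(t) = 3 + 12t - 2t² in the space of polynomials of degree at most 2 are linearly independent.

linearly dependent

Take coordinates with respect to the standard basis {1, t, t²}.
Row-reduce the matrix whose columns are u₁, u₂.
The reduction yields 1 nonzero row, so the rank is 1.
Since rank 1 < 2, the set is linearly dependent.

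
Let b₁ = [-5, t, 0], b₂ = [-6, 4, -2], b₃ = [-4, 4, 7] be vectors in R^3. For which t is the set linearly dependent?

t = 18/5

The set is linearly dependent precisely when det[b₁; b₂; b₃] = 0.
Expanding, det = 50*t - 180.
Solving 50*t - 180 = 0 yields t = 18/5.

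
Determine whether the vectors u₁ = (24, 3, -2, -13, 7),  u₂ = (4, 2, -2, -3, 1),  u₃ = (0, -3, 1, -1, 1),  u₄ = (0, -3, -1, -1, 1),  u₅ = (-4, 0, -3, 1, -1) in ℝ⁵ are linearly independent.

linearly dependent

Row-reduce the matrix whose columns are u₁, u₂, u₃, u₄, u₅.
The reduction yields 4 nonzero rows, so the rank is 4.
Since rank 4 < 5, the set is linearly dependent.
Indeed u₁ - 3u₂ + 2u₃ - 3u₄ + 3u₅ = 0.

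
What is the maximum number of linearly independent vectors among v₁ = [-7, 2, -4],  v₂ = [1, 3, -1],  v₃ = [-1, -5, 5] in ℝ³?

Put the 3×3 matrix [v₁|v₂|v₃] into echelon form.
The echelon form has 3 nonzero rows, so the rank is 3.

3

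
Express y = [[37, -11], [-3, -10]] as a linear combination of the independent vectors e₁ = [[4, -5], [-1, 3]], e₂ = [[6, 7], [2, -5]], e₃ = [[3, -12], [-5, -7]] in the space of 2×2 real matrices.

y = 4e₁ + 3e₂ + e₃

Identify each element with its coordinate vector in ℝ⁴ via {E₁₁, E₁₂, E₂₁, E₂₂}.
Set up the augmented matrix [e₁ | e₂ | e₃ | y] and row-reduce.
Row-reducing the augmented matrix gives the unique coefficients (c₁, c₂, c₃) = (4, 3, 1).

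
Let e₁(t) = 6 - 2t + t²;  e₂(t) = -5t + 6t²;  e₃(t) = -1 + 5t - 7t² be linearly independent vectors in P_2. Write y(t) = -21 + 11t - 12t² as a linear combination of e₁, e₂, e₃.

Work in coordinates with respect to the standard basis {1, t, t²}.
Set up the augmented matrix [e₁ | e₂ | e₃ | y] and row-reduce.
Back-substitution yields (a₁, a₂, a₃) = (-3, 2, 3).

y = -3e₁ + 2e₂ + 3e₃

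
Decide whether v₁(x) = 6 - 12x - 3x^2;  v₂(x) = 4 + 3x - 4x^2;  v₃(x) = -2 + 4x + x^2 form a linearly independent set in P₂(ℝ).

Take coordinates with respect to the standard basis {1, x, x^2}.
One vector is a scalar multiple of another, so the set is dependent.

linearly dependent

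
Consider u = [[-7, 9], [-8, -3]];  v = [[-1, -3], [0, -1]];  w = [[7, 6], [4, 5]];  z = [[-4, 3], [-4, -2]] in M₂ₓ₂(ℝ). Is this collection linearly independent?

linearly dependent

Take coordinates with respect to the standard basis {E₁₁, E₁₂, E₂₁, E₂₂}.
The matrix [u|v|w|z] has determinant 0.
A zero determinant means the columns are linearly dependent.
Indeed u + 7v + 2w = 0.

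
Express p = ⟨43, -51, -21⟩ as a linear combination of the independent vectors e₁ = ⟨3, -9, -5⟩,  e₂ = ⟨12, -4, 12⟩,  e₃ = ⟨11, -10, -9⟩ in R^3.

Write p = α₁e₁ + … + α₃e₃ and equate components.
Row-reducing the augmented matrix gives the unique coefficients (α₁, α₂, α₃) = (3, 1, 2).

p = 3e₁ + e₂ + 2e₃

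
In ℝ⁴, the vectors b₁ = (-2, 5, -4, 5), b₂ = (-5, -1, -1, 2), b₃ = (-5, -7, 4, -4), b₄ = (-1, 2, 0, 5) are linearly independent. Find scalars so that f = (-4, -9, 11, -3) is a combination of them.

f = b₁ - 3b₂ + 3b₃ + 2b₄

Solve the system with b₁, b₂, b₃, b₄ as columns and f as the right-hand side.
Back-substitution yields (a₁, …, a₄) = (1, -3, 3, 2).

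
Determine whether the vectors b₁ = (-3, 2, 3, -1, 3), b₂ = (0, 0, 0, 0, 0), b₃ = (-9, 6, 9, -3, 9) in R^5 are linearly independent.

One of the vectors is the zero vector, so the set is linearly dependent.

linearly dependent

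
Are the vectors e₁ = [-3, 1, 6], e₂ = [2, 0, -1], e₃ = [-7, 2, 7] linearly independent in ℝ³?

Form the 3×3 matrix with these as columns; its determinant is 11.
A nonzero determinant means the columns are linearly independent.

linearly independent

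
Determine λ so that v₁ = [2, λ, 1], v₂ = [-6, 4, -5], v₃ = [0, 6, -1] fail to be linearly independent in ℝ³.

The set is linearly dependent precisely when det[v₁; v₂; v₃] = 0.
Expanding, det = 16 - 6*λ.
This vanishes exactly when λ = 8/3.

λ = 8/3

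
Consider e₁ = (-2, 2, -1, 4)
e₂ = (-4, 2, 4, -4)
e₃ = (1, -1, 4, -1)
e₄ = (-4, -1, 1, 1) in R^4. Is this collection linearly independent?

Row-reduce the matrix whose columns are e₁, e₂, e₃, e₄.
The reduction yields 4 nonzero rows, so the rank is 4.
Since rank = 4 (the number of vectors), the set is linearly independent.

linearly independent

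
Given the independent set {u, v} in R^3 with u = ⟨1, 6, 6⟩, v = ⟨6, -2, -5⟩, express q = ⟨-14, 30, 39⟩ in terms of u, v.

q = 4u - 3v

Since u, v are independent, the coefficients expressing q are uniquely determined by a linear system.
Row-reducing the augmented matrix gives the unique coefficients (a₁, a₂) = (4, -3).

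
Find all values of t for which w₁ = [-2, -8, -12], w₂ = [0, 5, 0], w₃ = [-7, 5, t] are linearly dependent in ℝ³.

t = -42

Dependence holds iff the 3×3 matrix [w₁ w₂ w₃] is singular.
Expanding, det = -10*t - 420.
Setting this to zero gives t = -42.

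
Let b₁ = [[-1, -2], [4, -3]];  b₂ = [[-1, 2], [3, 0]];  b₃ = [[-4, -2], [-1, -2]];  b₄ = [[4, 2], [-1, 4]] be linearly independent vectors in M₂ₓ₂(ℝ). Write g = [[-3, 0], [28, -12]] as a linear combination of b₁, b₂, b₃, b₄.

g = 4b₁ + 3b₂ - 2b₃ - b₄

Identify each element with its coordinate vector in ℝ⁴ via {E₁₁, E₁₂, E₂₁, E₂₂}.
Write g = a₁b₁ + … + a₄b₄ and equate components.
Row-reducing the augmented matrix gives the unique coefficients (a₁, …, a₄) = (4, 3, -2, -1).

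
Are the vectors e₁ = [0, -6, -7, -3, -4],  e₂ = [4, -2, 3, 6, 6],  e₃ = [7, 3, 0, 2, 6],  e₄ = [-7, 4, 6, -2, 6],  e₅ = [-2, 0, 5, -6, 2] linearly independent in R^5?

linearly independent

Row-reduce the matrix whose columns are e₁, e₂, e₃, e₄, e₅.
The reduction yields 5 nonzero rows, so the rank is 5.
Since rank = 5 (the number of vectors), the set is linearly independent.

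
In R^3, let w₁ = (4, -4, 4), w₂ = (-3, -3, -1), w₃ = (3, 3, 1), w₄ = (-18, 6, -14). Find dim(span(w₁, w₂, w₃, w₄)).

Form the matrix with w₁, w₂, w₃, w₄ as columns and reduce.
The echelon form has 2 nonzero rows, so the rank is 2.
(With 4 elements in a 3-dimensional space the rank is at most 3.)

2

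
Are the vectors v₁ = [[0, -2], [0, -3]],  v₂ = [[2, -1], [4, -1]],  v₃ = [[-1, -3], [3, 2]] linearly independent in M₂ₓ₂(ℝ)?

linearly independent

Write each element as a coordinate vector in ℝ⁴ using {E₁₁, E₁₂, E₂₁, E₂₂}.
Row-reduce the matrix whose columns are v₁, v₂, v₃.
The reduction yields 3 nonzero rows, so the rank is 3.
Since rank = 3 (the number of vectors), the set is linearly independent.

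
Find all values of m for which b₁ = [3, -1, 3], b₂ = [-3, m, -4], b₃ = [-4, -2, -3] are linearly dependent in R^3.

The vectors are dependent exactly when the determinant of the matrix with rows b₁, b₂, b₃ vanishes.
Cofactor expansion gives det = 3*m - 13.
Solving 3*m - 13 = 0 yields m = 13/3.

m = 13/3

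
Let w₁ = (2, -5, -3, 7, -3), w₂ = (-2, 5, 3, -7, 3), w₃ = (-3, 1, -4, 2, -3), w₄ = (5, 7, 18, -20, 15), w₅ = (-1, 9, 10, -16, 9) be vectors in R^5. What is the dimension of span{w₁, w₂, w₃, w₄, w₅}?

dim = 2

Put the 5×5 matrix [w₁|w₂|w₃|w₄|w₅] into echelon form.
Exactly 2 pivots survive; hence the rank is 2.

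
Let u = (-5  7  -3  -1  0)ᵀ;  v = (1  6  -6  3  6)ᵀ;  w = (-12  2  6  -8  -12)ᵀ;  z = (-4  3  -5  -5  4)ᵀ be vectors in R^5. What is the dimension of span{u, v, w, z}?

Row-reduce the 4×5 matrix with these as rows.
Exactly 3 pivots survive; hence the rank is 3.

dim = 3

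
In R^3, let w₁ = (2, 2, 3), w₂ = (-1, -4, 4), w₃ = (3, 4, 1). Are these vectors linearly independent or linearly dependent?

Row-reduce the matrix whose columns are w₁, w₂, w₃.
The reduction yields 3 nonzero rows, so the rank is 3.
Since rank = 3 (the number of vectors), the set is linearly independent.

linearly independent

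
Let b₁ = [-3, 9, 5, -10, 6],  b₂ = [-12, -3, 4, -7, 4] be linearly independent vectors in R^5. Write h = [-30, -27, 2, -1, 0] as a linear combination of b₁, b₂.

h = -2b₁ + 3b₂

Set up the augmented matrix [b₁ | b₂ | h] and row-reduce.
The system has the unique solution (a₁, a₂) = (-2, 3).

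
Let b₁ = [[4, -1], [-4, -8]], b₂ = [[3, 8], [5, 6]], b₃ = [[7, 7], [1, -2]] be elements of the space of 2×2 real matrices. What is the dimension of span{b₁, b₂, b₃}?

2

Represent each element by its coordinate vector in ℝ⁴.
Put the 4×3 matrix [b₁|b₂|b₃] into echelon form.
Reduction leaves 2 leading entries, giving rank 2.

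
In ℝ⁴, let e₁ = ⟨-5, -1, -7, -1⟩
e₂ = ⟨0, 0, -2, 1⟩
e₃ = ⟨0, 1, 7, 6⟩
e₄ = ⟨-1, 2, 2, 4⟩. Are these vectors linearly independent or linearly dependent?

linearly independent

The matrix [e₁|e₂|e₃|e₄] has determinant 150.
A nonzero determinant means the columns are linearly independent.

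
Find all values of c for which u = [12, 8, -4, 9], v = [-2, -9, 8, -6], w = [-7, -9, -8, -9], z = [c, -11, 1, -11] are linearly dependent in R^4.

Dependence holds iff the 4×4 matrix [u v w z] is singular.
Expanding, det = -444*c - 4995.
This vanishes exactly when c = -45/4.

c = -45/4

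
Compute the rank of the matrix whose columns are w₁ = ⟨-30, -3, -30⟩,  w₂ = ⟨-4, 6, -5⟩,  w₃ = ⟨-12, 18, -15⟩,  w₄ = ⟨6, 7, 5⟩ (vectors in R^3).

2

Form the matrix with w₁, w₂, w₃, w₄ as columns and reduce.
Exactly 2 pivots survive; hence the rank is 2.
(With 4 elements in a 3-dimensional space the rank is at most 3.)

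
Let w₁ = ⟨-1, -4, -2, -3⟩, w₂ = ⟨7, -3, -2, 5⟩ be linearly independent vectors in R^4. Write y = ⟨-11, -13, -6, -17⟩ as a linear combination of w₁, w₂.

Solve the system with w₁, w₂ as columns and y as the right-hand side.
The system has the unique solution (α₁, α₂) = (4, -1).

y = 4w₁ - w₂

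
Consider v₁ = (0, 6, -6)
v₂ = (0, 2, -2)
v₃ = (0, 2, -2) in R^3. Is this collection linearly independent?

linearly dependent

Place the vectors as rows of a 3×3 matrix and reduce to echelon form.
The reduction yields 1 nonzero row, so the rank is 1.
Since rank 1 < 3, the set is linearly dependent.
Indeed v₁ - 3v₂ = 0.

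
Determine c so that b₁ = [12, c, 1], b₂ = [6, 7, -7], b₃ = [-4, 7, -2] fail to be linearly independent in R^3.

c = -49/4

The vectors are dependent exactly when the determinant of the matrix with rows b₁, b₂, b₃ vanishes.
Cofactor expansion gives det = 40*c + 490.
Solving 40*c + 490 = 0 yields c = -49/4.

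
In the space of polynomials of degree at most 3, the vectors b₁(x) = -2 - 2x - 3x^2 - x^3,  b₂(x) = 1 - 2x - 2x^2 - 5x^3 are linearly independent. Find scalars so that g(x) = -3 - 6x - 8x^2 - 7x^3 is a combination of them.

g = 2b₁ + b₂

Identify each element with its coordinate vector in ℝ⁴ via {1, x, …, x^3}.
Solve the system with b₁, b₂ as columns and g as the right-hand side.
Row-reducing the augmented matrix gives the unique coefficients (a₁, a₂) = (2, 1).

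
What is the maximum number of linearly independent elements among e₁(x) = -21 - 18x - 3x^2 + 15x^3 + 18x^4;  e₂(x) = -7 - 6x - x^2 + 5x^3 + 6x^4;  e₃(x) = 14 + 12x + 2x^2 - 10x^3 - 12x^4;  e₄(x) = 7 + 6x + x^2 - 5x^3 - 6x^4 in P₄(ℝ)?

Pass to coordinate vectors with respect to the basis {1, x, …, x^4}.
Put the 5×4 matrix [e₁|e₂|e₃|e₄] into echelon form.
Reduction leaves 1 leading entry, giving rank 1.

1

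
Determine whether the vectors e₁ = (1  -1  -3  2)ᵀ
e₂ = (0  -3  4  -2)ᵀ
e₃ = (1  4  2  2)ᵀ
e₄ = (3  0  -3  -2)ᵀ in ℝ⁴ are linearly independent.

linearly independent

The matrix [e₁|e₂|e₃|e₄] has determinant 250.
A nonzero determinant means the columns are linearly independent.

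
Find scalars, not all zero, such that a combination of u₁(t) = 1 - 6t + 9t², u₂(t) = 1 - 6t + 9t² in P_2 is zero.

u₁ - u₂ = 0

Write each element as a vector in ℝ³ using {1, t, t²}.
Set up α₁u₁ + α₂u₂ = 0 and solve the homogeneous system.
One solution (up to scaling) is (1, -1).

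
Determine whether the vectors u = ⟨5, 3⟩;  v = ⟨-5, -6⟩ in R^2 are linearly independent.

Row-reduce the matrix whose columns are u, v.
The reduction yields 2 nonzero rows, so the rank is 2.
Since rank = 2 (the number of vectors), the set is linearly independent.

linearly independent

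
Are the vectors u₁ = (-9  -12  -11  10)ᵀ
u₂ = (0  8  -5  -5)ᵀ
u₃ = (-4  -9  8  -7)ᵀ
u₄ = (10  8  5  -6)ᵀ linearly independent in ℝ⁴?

linearly independent

Form the 4×4 matrix with these as columns; its determinant is 9083.
A nonzero determinant means the columns are linearly independent.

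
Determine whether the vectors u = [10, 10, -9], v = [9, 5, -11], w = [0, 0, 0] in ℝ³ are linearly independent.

linearly dependent

One of the vectors is the zero vector, so the set is linearly dependent.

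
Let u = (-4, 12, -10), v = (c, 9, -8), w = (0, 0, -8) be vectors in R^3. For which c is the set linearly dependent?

c = -3

Place the vectors as rows of a 3×3 matrix; dependence ⇔ determinant zero.
The determinant works out to 96*c + 288.
Setting this to zero gives c = -3.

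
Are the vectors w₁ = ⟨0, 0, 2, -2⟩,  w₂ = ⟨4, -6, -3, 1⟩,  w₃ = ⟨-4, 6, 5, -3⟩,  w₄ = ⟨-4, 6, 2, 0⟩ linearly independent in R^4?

linearly dependent

The matrix [w₁|w₂|w₃|w₄] has determinant 0.
A zero determinant means the columns are linearly dependent.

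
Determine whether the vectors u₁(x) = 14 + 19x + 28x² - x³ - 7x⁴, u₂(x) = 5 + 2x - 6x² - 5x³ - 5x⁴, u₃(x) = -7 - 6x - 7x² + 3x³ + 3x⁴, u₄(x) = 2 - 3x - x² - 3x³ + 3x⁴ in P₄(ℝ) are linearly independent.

Take coordinates with respect to the standard basis {1, x, …, x⁴}.
Place the vectors as rows of a 4×5 matrix and reduce to echelon form.
The reduction yields 3 nonzero rows, so the rank is 3.
Since rank 3 < 4, the set is linearly dependent.
Indeed u₁ + u₂ + 3u₃ + u₄ = 0.

linearly dependent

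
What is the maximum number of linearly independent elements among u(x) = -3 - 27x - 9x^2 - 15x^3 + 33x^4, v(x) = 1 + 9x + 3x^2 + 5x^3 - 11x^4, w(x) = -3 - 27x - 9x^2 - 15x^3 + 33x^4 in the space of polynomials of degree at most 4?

1

Use coordinates relative to {1, x, …, x^4}.
Form the matrix with u, v, w as columns and reduce.
There is 1 pivot column, so rank = 1.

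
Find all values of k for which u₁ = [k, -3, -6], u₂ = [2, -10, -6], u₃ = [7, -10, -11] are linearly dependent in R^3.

k = 24/5

Dependence holds iff the 3×3 matrix [u₁ u₂ u₃] is singular.
The determinant works out to 50*k - 240.
Setting this to zero gives k = 24/5.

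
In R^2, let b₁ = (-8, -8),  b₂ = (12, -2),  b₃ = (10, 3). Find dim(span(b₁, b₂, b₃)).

Put the 2×3 matrix [b₁|b₂|b₃] into echelon form.
There are 2 pivot columns, so rank = 2.
(With 3 elements in a 2-dimensional space the rank is at most 2.)

2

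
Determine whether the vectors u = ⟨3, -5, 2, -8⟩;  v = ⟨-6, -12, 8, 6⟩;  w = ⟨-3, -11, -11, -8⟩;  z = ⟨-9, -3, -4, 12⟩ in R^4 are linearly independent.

Form the 4×4 matrix with these as columns; its determinant is 36.
A nonzero determinant means the columns are linearly independent.

linearly independent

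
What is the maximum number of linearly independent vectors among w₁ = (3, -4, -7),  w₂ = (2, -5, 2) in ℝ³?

Apply Gaussian elimination to the matrix whose rows are w₁, w₂.
There are 2 pivot columns, so rank = 2.

2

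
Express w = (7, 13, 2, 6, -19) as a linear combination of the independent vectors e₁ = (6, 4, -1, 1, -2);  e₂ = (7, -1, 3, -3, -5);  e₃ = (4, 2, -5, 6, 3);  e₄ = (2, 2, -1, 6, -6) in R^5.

w = 3e₁ - e₂ - 2e₃ + 2e₄

Write w = a₁e₁ + … + a₄e₄ and equate components.
Row-reducing the augmented matrix gives the unique coefficients (a₁, …, a₄) = (3, -1, -2, 2).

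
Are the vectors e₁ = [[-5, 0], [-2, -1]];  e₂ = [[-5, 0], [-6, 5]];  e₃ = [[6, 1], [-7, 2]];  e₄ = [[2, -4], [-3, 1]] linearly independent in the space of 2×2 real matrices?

linearly independent

Take coordinates with respect to the standard basis {E₁₁, E₁₂, E₂₁, E₂₂}.
The matrix [e₁|e₂|e₃|e₄] has determinant 1166.
A nonzero determinant means the columns are linearly independent.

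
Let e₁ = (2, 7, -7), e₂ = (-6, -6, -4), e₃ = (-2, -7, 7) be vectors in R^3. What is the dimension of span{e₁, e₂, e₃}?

2

Form the matrix with e₁, e₂, e₃ as columns and reduce.
There are 2 pivot columns, so rank = 2.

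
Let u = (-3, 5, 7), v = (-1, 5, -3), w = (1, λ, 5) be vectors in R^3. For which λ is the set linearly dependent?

λ = -25/4

Place the vectors as rows of a 3×3 matrix; dependence ⇔ determinant zero.
The determinant works out to -16*λ - 100.
Setting this to zero gives λ = -25/4.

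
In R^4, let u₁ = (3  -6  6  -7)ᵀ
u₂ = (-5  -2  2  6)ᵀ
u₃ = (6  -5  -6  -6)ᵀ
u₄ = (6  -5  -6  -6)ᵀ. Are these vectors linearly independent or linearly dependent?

Two of the vectors are equal, giving an immediate dependence.

linearly dependent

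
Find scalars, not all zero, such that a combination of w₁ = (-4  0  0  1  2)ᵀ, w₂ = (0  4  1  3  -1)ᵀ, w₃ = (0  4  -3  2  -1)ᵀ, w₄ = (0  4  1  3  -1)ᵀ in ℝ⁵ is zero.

Row-reduce the matrix with w₁, w₂, w₃, w₄ as columns; the null space gives the coefficients.
A generator of the null space is (0, 1, 0, -1).

w₂ - w₄ = 0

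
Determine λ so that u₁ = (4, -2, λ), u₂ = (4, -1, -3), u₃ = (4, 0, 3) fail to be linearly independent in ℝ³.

λ = -9

Place the vectors as rows of a 3×3 matrix; dependence ⇔ determinant zero.
Expanding, det = 4*λ + 36.
Solving 4*λ + 36 = 0 yields λ = -9.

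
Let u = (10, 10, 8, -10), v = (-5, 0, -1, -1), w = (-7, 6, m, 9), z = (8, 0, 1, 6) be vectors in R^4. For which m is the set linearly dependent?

m = -1/5

The set is linearly dependent precisely when det[u; v; w; z] = 0.
The determinant works out to 220*m + 44.
Setting this to zero gives m = -1/5.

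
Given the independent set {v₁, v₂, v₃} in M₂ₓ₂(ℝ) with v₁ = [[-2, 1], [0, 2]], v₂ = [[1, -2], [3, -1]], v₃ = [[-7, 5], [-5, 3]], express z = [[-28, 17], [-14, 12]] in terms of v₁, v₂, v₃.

Take coordinate vectors relative to {E₁₁, E₁₂, E₂₁, E₂₂}.
Solve the system with v₁, v₂, v₃ as columns and z as the right-hand side.
Row-reducing the augmented matrix gives the unique coefficients (c₁, c₂, c₃) = (1, 2, 4).

z = v₁ + 2v₂ + 4v₃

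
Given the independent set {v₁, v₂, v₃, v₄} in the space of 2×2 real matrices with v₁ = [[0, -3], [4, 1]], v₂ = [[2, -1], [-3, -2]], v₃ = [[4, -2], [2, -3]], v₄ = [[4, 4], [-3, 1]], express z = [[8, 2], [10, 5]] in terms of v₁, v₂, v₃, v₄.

Identify each element with its coordinate vector in ℝ⁴ via {E₁₁, E₁₂, E₂₁, E₂₂}.
Write z = a₁v₁ + … + a₄v₄ and equate components.
Back-substitution yields (a₁, …, a₄) = (2, -2, 1, 2).

z = 2v₁ - 2v₂ + v₃ + 2v₄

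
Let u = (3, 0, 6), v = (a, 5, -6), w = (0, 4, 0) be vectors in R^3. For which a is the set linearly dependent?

Place the vectors as rows of a 3×3 matrix; dependence ⇔ determinant zero.
Expanding, det = 24*a + 72.
This vanishes exactly when a = -3.

a = -3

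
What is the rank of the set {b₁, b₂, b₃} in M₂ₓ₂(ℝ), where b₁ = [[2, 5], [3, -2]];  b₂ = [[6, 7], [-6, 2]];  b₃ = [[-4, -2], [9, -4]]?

Represent each element by its coordinate vector in ℝ⁴.
Put the 4×3 matrix [b₁|b₂|b₃] into echelon form.
Reduction leaves 2 leading entries, giving rank 2.

rank 2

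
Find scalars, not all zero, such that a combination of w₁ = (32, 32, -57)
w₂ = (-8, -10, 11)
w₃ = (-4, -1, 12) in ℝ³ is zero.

w₁ + 3w₂ + 2w₃ = 0

Write the vectors as columns of a matrix and find a nonzero vector in its null space.
The free variable yields coefficients (1, 3, 2) (any nonzero multiple also works).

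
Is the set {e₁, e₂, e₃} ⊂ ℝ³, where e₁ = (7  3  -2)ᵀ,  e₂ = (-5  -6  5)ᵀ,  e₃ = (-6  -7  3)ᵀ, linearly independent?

linearly independent

Form the 3×3 matrix with these as columns; its determinant is 76.
A nonzero determinant means the columns are linearly independent.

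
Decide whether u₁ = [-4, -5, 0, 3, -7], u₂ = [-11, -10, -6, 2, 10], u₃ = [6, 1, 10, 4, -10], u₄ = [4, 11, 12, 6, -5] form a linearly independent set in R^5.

linearly independent

Place the vectors as rows of a 4×5 matrix and reduce to echelon form.
The reduction yields 4 nonzero rows, so the rank is 4.
Since rank = 4 (the number of vectors), the set is linearly independent.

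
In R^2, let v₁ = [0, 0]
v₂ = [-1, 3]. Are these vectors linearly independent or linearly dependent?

One of the vectors is the zero vector, so the set is linearly dependent.

linearly dependent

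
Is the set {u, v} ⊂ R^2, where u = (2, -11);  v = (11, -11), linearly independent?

linearly independent

Form the 2×2 matrix with these as columns; its determinant is 99.
A nonzero determinant means the columns are linearly independent.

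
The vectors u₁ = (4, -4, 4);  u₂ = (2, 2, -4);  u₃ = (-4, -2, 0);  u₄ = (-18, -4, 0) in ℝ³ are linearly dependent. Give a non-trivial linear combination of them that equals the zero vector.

u₁ + u₂ - 3u₃ + u₄ = 0

Row-reduce the matrix with u₁, u₂, u₃, u₄ as columns; the null space gives the coefficients.
One solution (up to scaling) is (1, 1, -3, 1).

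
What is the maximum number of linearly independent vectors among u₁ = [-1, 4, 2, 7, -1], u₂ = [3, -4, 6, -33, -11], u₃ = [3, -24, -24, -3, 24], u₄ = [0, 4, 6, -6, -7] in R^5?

Form the matrix with u₁, u₂, u₃, u₄ as columns and reduce.
Reduction leaves 2 leading entries, giving rank 2.

2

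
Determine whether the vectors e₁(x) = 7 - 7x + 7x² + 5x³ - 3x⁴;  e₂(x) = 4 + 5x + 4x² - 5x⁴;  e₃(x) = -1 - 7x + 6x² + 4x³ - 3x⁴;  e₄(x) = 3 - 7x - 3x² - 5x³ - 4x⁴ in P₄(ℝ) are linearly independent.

linearly independent

Take coordinates with respect to the standard basis {1, x, …, x⁴}.
Row-reduce the matrix whose columns are e₁, e₂, e₃, e₄.
The reduction yields 4 nonzero rows, so the rank is 4.
Since rank = 4 (the number of vectors), the set is linearly independent.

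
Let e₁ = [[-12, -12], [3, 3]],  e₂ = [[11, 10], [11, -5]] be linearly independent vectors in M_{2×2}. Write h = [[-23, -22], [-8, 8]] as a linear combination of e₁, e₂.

Work in coordinates with respect to the standard basis {E₁₁, E₁₂, E₂₁, E₂₂}.
Since e₁, e₂ are independent, the coefficients expressing h are uniquely determined by a linear system.
The system has the unique solution (a₁, a₂) = (1, -1).

h = e₁ - e₂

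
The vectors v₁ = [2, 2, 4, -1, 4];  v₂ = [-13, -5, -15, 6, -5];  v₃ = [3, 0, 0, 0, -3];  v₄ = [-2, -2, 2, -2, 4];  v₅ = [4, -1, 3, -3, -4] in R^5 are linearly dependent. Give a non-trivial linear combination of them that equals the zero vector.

3v₁ + v₂ + v₃ + v₅ = 0

Set up α₁v₁ + … + α₅v₅ = 0 and solve the homogeneous system.
A generator of the null space is (3, 1, 1, 0, 1).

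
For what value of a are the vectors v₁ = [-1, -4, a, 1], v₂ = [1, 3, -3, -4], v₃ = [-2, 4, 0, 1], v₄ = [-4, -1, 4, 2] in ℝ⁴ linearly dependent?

Place the vectors as rows of a 4×4 matrix; dependence ⇔ determinant zero.
Expanding, det = 175 - 63*a.
This vanishes exactly when a = 25/9.

a = 25/9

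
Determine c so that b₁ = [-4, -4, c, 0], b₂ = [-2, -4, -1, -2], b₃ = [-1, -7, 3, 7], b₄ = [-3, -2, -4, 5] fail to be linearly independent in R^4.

c = -55/12

Dependence holds iff the 4×4 matrix [b₁ b₂ b₃ b₄] is singular.
Cofactor expansion gives det = 144*c + 660.
This vanishes exactly when c = -55/12.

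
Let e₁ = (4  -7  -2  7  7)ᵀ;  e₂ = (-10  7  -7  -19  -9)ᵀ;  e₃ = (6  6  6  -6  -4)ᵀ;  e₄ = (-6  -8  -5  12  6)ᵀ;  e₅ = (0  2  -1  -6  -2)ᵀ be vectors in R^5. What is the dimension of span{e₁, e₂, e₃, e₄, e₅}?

dim = 3

Put the 5×5 matrix [e₁|e₂|e₃|e₄|e₅] into echelon form.
Exactly 3 pivots survive; hence the rank is 3.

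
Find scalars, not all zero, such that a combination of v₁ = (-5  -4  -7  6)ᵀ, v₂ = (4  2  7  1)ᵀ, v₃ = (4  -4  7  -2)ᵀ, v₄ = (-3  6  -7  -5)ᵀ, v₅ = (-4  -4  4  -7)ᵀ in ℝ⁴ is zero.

v₁ + v₂ + v₃ + v₄ = 0

Write the vectors as columns of a matrix and find a nonzero vector in its null space.
One solution (up to scaling) is (1, 1, 1, 1, 0).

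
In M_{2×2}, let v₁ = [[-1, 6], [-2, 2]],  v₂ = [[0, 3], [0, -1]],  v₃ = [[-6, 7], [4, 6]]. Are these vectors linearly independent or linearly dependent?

linearly independent

Take coordinates with respect to the standard basis {E₁₁, E₁₂, E₂₁, E₂₂}.
Place the vectors as rows of a 3×4 matrix and reduce to echelon form.
The reduction yields 3 nonzero rows, so the rank is 3.
Since rank = 3 (the number of vectors), the set is linearly independent.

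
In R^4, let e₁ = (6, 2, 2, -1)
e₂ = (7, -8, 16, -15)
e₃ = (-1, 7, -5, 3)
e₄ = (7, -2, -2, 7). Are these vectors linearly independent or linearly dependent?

Form the 4×4 matrix with these as columns; its determinant is 0.
A zero determinant means the columns are linearly dependent.

linearly dependent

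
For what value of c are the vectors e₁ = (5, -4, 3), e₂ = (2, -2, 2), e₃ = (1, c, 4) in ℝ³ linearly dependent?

The set is linearly dependent precisely when det[e₁; e₂; e₃] = 0.
The determinant works out to -4*c - 10.
This vanishes exactly when c = -5/2.

c = -5/2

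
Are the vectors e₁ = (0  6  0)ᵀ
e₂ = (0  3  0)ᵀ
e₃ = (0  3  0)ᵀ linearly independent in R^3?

Two of the vectors are equal, giving an immediate dependence.

linearly dependent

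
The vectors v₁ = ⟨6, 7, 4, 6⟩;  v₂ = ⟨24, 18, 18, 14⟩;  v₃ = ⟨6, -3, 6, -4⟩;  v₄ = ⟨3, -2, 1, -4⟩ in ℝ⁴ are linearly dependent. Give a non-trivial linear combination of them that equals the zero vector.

Solve the homogeneous system with v₁, v₂, v₃, v₄ as columns by row-reducing the coefficient matrix.
A generator of the null space is (3, -1, 1, 0).

3v₁ - v₂ + v₃ = 0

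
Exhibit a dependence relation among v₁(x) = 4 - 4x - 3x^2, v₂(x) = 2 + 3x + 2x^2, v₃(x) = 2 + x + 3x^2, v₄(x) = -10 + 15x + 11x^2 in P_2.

3v₁ - v₂ + v₄ = 0

Pass to coordinate vectors relative to the basis {1, x, x^2}.
Row-reduce the matrix with v₁, v₂, v₃, v₄ as columns; the null space gives the coefficients.
A generator of the null space is (3, -1, 0, 1).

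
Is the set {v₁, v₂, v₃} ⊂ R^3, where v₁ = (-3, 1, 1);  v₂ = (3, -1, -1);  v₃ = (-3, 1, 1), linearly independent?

The matrix [v₁|v₂|v₃] has determinant 0.
A zero determinant means the columns are linearly dependent.
Indeed v₁ + v₂ = 0.

linearly dependent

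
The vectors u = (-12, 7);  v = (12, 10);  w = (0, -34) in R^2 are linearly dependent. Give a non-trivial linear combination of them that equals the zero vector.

Set up α₁u + … + α₃w = 0 and solve the homogeneous system.
The free variable yields coefficients (2, 2, 1) (any nonzero multiple also works).

2u + 2v + w = 0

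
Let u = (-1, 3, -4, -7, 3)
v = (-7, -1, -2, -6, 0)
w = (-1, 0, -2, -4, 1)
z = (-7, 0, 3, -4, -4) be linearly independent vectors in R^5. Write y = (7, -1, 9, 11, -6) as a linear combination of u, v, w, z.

y = -u - 2v + w + z

Set up the augmented matrix [u | v | w | z | y] and row-reduce.
Row-reducing the augmented matrix gives the unique coefficients (a₁, …, a₄) = (-1, -2, 1, 1).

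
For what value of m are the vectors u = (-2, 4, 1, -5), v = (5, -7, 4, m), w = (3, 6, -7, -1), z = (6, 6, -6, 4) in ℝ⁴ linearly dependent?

m = 13

Dependence holds iff the 4×4 matrix [u v w z] is singular.
The determinant works out to 1638 - 126*m.
This vanishes exactly when m = 13.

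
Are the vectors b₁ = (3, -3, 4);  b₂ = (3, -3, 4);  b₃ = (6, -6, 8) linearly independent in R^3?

Two of the vectors are equal, giving an immediate dependence.

linearly dependent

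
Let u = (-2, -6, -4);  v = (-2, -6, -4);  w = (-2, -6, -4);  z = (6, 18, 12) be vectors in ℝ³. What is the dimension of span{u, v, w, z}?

1

Put the 3×4 matrix [u|v|w|z] into echelon form.
Reduction leaves 1 leading entry, giving rank 1.
(With 4 elements in a 3-dimensional space the rank is at most 3.)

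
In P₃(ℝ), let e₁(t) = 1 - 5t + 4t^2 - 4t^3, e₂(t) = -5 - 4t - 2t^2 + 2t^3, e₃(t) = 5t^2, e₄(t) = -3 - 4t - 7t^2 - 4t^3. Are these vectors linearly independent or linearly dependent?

linearly independent

Take coordinates with respect to the standard basis {1, t, …, t^3}.
The matrix [e₁|e₂|e₃|e₄] has determinant 610.
A nonzero determinant means the columns are linearly independent.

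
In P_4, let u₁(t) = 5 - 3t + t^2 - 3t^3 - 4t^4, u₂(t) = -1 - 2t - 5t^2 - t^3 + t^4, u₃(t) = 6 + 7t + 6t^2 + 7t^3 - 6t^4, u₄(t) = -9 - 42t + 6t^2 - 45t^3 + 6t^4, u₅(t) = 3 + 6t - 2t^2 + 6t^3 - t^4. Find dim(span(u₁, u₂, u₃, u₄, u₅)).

Use coordinates relative to {1, t, …, t^4}.
Put the 5×5 matrix [u₁|u₂|u₃|u₄|u₅] into echelon form.
The echelon form has 4 nonzero rows, so the rank is 4.

dim = 4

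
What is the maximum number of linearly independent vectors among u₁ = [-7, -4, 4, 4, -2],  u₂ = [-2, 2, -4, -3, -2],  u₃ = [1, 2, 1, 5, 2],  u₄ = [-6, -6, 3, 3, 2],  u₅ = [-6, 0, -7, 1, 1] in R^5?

Row-reduce the 5×5 matrix with these as rows.
The echelon form has 5 nonzero rows, so the rank is 5.

5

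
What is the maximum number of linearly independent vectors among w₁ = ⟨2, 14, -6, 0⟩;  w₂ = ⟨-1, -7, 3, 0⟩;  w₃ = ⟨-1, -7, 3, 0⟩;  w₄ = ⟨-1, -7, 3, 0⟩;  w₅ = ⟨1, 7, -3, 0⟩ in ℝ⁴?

Apply Gaussian elimination to the matrix whose rows are w₁, w₂, w₃, w₄, w₅.
Exactly 1 pivot survives; hence the rank is 1.
(With 5 elements in a 4-dimensional space the rank is at most 4.)

1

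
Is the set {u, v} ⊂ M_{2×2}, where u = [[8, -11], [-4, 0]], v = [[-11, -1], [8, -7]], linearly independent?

linearly independent

Write each element as a coordinate vector in ℝ⁴ using {E₁₁, E₁₂, E₂₁, E₂₂}.
Row-reduce the matrix whose columns are u, v.
The reduction yields 2 nonzero rows, so the rank is 2.
Since rank = 2 (the number of vectors), the set is linearly independent.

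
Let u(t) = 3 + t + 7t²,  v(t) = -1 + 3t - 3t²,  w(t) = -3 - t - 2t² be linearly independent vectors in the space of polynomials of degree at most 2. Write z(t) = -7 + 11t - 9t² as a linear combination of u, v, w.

z = u + 4v + 2w

Identify each element with its coordinate vector in ℝ³ via {1, t, t²}.
Solve the system with u, v, w as columns and z as the right-hand side.
Row-reducing the augmented matrix gives the unique coefficients (c₁, c₂, c₃) = (1, 4, 2).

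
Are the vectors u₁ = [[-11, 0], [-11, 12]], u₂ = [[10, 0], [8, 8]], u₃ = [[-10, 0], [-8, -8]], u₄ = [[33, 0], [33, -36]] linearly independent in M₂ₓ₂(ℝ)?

linearly dependent

Take coordinates with respect to the standard basis {E₁₁, E₁₂, E₂₁, E₂₂}.
One vector is a scalar multiple of another, so the set is dependent.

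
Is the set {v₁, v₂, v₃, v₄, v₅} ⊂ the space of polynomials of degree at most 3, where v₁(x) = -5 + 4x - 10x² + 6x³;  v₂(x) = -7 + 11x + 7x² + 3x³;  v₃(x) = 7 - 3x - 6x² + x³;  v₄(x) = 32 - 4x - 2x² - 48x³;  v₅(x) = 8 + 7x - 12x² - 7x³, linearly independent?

Take coordinates with respect to the standard basis {1, x, …, x³}.
There are 5 vectors in a 4-dimensional space, so they cannot be linearly independent.

linearly dependent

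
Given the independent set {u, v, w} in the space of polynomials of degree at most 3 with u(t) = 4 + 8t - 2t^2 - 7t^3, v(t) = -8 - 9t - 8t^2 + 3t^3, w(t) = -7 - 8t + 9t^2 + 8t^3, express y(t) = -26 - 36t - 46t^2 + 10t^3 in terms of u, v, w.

y = -2u + 4v - 2w

Take coordinate vectors relative to {1, t, …, t^3}.
Solve the system with u, v, w as columns and y as the right-hand side.
Row-reducing the augmented matrix gives the unique coefficients (c₁, c₂, c₃) = (-2, 4, -2).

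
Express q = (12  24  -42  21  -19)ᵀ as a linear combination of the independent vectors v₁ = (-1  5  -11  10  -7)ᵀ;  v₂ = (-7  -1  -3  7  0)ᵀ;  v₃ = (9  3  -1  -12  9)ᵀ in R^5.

Write q = a₁v₁ + … + a₃v₃ and equate components.
Back-substitution yields (a₁, a₂, a₃) = (4, -1, 1).

q = 4v₁ - v₂ + v₃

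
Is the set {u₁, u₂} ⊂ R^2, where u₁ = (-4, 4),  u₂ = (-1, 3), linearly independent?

linearly independent

Form the 2×2 matrix with these as columns; its determinant is -8.
A nonzero determinant means the columns are linearly independent.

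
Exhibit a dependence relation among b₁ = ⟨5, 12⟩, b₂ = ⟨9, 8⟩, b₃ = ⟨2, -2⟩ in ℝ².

Set up α₁b₁ + … + α₃b₃ = 0 and solve the homogeneous system.
One solution (up to scaling) is (1, -1, 2).

b₁ - b₂ + 2b₃ = 0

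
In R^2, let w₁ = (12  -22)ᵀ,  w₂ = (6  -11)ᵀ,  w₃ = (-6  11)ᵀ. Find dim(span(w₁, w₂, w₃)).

Row-reduce the 3×2 matrix with these as rows.
Reduction leaves 1 leading entry, giving rank 1.
(With 3 elements in a 2-dimensional space the rank is at most 2.)

dim = 1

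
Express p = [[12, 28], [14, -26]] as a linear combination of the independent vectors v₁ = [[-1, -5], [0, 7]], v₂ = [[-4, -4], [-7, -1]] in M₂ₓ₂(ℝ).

p = -4v₁ - 2v₂

Take coordinate vectors relative to {E₁₁, E₁₂, E₂₁, E₂₂}.
Write p = c₁v₁ + c₂v₂ and equate components.
Row-reducing the augmented matrix gives the unique coefficients (c₁, c₂) = (-4, -2).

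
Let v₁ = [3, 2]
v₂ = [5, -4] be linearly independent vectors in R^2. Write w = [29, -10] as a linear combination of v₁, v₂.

Set up the augmented matrix [v₁ | v₂ | w] and row-reduce.
Row-reducing the augmented matrix gives the unique coefficients (c₁, c₂) = (3, 4).

w = 3v₁ + 4v₂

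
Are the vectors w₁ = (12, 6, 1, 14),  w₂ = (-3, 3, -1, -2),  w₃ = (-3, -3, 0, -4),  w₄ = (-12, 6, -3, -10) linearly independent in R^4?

Form the 4×4 matrix with these as columns; its determinant is 0.
A zero determinant means the columns are linearly dependent.
Indeed w₁ + w₂ + 3w₃ = 0.

linearly dependent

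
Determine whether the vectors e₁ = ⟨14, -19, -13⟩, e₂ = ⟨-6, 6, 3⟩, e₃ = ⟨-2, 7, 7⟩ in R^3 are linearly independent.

linearly dependent

The matrix [e₁|e₂|e₃] has determinant 0.
A zero determinant means the columns are linearly dependent.
Indeed e₁ + 2e₂ + e₃ = 0.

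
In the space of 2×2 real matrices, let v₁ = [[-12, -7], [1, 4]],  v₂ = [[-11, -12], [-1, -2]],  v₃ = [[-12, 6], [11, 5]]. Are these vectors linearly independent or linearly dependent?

Take coordinates with respect to the standard basis {E₁₁, E₁₂, E₂₁, E₂₂}.
Row-reduce the matrix whose columns are v₁, v₂, v₃.
The reduction yields 3 nonzero rows, so the rank is 3.
Since rank = 3 (the number of vectors), the set is linearly independent.

linearly independent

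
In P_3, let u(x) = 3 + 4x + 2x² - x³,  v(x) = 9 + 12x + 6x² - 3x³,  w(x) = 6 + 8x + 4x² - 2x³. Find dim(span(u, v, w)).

Use coordinates relative to {1, x, …, x³}.
Apply Gaussian elimination to the matrix whose rows are u, v, w.
The echelon form has 1 nonzero row, so the rank is 1.

1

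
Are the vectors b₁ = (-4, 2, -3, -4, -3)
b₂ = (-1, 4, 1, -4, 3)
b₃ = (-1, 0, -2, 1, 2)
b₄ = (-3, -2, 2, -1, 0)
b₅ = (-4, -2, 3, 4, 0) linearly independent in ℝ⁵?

Row-reduce the matrix whose columns are b₁, b₂, b₃, b₄, b₅.
The reduction yields 5 nonzero rows, so the rank is 5.
Since rank = 5 (the number of vectors), the set is linearly independent.

linearly independent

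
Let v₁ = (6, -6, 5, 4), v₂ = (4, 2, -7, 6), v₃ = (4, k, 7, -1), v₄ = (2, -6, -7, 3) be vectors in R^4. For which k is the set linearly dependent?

k = -26

The set is linearly dependent precisely when det[v₁; v₂; v₃; v₄] = 0.
Expanding, det = -70*k - 1820.
Setting this to zero gives k = -26.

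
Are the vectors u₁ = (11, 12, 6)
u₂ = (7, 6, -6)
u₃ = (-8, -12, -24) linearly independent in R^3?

Row-reduce the matrix whose columns are u₁, u₂, u₃.
The reduction yields 2 nonzero rows, so the rank is 2.
Since rank 2 < 3, the set is linearly dependent.
Indeed 2u₁ - 2u₂ + u₃ = 0.

linearly dependent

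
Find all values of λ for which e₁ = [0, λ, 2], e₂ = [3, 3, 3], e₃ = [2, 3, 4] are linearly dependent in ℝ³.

λ = 1

Dependence holds iff the 3×3 matrix [e₁ e₂ e₃] is singular.
The determinant works out to 6 - 6*λ.
Solving 6 - 6*λ = 0 yields λ = 1.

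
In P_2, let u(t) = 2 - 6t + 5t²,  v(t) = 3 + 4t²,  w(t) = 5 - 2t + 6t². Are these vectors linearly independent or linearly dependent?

Write each element as a coordinate vector in ℝ³ using {1, t, t²}.
The matrix [u|v|w] has determinant -26.
A nonzero determinant means the columns are linearly independent.

linearly independent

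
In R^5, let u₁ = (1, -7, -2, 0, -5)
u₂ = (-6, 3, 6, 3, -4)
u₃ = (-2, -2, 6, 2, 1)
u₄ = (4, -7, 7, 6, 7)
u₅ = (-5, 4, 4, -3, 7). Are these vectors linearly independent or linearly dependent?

linearly independent

Row-reduce the matrix whose columns are u₁, u₂, u₃, u₄, u₅.
The reduction yields 5 nonzero rows, so the rank is 5.
Since rank = 5 (the number of vectors), the set is linearly independent.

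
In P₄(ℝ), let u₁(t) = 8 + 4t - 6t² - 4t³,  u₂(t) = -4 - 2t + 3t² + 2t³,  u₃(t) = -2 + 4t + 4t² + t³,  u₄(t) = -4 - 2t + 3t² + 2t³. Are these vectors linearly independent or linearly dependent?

Write each element as a coordinate vector in ℝ⁵ using {1, t, …, t⁴}.
Two of the vectors are equal, giving an immediate dependence.

linearly dependent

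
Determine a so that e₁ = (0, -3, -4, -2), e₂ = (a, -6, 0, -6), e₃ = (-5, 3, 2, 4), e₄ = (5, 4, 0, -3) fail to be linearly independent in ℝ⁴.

a = 10

Dependence holds iff the 4×4 matrix [e₁ e₂ e₃ e₄] is singular.
Cofactor expansion gives det = 66*a - 660.
Setting this to zero gives a = 10.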